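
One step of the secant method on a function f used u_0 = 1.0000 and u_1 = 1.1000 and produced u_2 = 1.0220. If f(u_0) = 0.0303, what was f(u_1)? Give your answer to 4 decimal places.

-0.1074

The secant line through (1.0000, 0.0303) and (1.1000, f(u_1)) crosses zero at u_2 = 1.0220.
So (1.0000, 0.0303), (1.1000, f(u_1)), (1.0220, 0) are collinear:
f(u_1) = 0.0303 · (1.1000 − 1.0220) / (1.0000 − 1.0220) = 0.0303 · (0.078000)/(-0.022000) = -0.107427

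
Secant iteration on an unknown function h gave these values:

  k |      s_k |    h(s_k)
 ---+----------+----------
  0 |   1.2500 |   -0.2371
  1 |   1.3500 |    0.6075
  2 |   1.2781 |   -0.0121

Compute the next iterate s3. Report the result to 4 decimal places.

s3 = 1.2781 − (-0.0121)·(1.2781 − 1.3500) / (-0.0121 − 0.6075)
   = 1.2781 − (0.000870)/(-0.619600) = 1.279504

1.2795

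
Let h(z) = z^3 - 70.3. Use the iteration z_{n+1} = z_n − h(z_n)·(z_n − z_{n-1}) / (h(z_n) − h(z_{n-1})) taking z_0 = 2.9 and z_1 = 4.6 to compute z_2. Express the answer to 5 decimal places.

3.96994

h(2.9) = -45.9110000, h(4.6) = 27.0360000
z_2 = 4.6000000 − 27.0360000·(4.6000000 − 2.9000000) / (27.0360000 − (-45.9110000)) = 4.6000000 − (45.9612000)/(72.9470000) = 3.9699371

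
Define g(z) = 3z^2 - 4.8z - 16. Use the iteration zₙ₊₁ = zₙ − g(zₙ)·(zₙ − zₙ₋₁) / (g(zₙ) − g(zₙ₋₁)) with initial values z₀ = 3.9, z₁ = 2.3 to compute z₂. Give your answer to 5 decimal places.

g(3.9) = 10.9100000, g(2.3) = -11.1700000
z₂ = 2.3000000 − (-11.1700000)·(2.3000000 − 3.9000000) / (-11.1700000 − 10.9100000) = 2.3000000 − (17.8720000)/(-22.0800000) = 3.1094203

3.10942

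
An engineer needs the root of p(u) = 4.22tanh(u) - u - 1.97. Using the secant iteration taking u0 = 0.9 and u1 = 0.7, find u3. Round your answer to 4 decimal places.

p(0.9) = 0.152777, p(0.7) = -0.119568
u2 = 0.700000 − (-0.119568)·(0.700000 − 0.900000) / (-0.119568 − 0.152777) = 0.700000 − (0.023914)/(-0.272345) = 0.787806
p(0.787806) = 0.015428
u3 = 0.787806 − 0.015428·(0.787806 − 0.700000) / (0.015428 − (-0.119568)) = 0.787806 − (0.001355)/(0.134996) = 0.777771

0.7778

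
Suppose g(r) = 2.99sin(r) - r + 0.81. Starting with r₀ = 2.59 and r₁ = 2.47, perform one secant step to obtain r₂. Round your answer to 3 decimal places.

2.528

g(2.59) = -0.21311, g(2.47) = 0.20048
r₂ = 2.47000 − 0.20048·(2.47000 − 2.59000) / (0.20048 − (-0.21311)) = 2.47000 − (-0.02406)/(0.41359) = 2.52817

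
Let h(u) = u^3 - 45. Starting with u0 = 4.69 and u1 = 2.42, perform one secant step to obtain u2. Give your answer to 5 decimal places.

h(4.69) = 58.1617090, h(2.42) = -30.8275120
u2 = 2.4200000 − (-30.8275120)·(2.4200000 − 4.6900000) / (-30.8275120 − 58.1617090) = 2.4200000 − (69.9784522)/(-88.9892210) = 3.2063700

3.20637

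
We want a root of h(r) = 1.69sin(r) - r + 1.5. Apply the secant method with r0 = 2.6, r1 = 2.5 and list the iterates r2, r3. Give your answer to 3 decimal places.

h(2.6) = -0.22880, h(2.5) = 0.01142
r2 = 2.50000 − 0.01142·(2.50000 − 2.60000) / (0.01142 − (-0.22880)) = 2.50000 − (-0.00114)/(0.24022) = 2.50475
h(2.50475) = 0.00022
r3 = 2.50475 − 0.00022·(2.50475 − 2.50000) / (0.00022 − 0.01142) = 2.50475 − (0.00000)/(-0.01120) = 2.50485

2.505, 2.505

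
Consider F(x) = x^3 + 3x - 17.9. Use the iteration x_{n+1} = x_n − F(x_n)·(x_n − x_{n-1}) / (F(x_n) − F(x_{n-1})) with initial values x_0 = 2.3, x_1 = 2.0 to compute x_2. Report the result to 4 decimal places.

F(2.3) = 1.167000, F(2.0) = -3.900000
x_2 = 2.000000 − (-3.900000)·(2.000000 − 2.300000) / (-3.900000 − 1.167000) = 2.000000 − (1.170000)/(-5.067000) = 2.230906

2.2309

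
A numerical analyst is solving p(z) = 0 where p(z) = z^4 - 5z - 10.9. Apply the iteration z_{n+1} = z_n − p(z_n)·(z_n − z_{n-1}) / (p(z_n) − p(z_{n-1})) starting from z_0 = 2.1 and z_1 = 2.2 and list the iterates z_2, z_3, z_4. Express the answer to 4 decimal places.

2.1561, 2.1580, 2.1581

p(2.1) = -1.951900, p(2.2) = 1.525600
z_2 = 2.200000 − 1.525600·(2.200000 − 2.100000) / (1.525600 − (-1.951900)) = 2.200000 − (0.152560)/(3.477500) = 2.156129
p(2.156129) = -0.068432
z_3 = 2.156129 − (-0.068432)·(2.156129 − 2.200000) / (-0.068432 − 1.525600) = 2.156129 − (0.003002)/(-1.594032) = 2.158013
p(2.158013) = -0.002237
z_4 = 2.158013 − (-0.002237)·(2.158013 − 2.156129) / (-0.002237 − (-0.068432)) = 2.158013 − (-0.000004)/(0.066194) = 2.158076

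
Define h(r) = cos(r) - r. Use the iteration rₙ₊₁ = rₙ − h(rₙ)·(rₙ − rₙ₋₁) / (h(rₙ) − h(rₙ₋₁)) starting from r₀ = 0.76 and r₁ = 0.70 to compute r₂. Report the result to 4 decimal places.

0.7389

h(0.76) = -0.035164, h(0.70) = 0.064842
r₂ = 0.700000 − 0.064842·(0.700000 − 0.760000) / (0.064842 − (-0.035164)) = 0.700000 − (-0.003891)/(0.100006) = 0.738903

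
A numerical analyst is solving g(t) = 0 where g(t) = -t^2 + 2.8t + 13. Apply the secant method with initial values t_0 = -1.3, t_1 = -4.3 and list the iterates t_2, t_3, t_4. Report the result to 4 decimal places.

g(-1.3) = 7.670000, g(-4.3) = -17.530000
t_2 = -4.300000 − (-17.530000)·(-4.300000 − (-1.300000)) / (-17.530000 − 7.670000) = -4.300000 − (52.590000)/(-25.200000) = -2.213095
g(-2.213095) = 1.905543
t_3 = -2.213095 − 1.905543·(-2.213095 − (-4.300000)) / (1.905543 − (-17.530000)) = -2.213095 − (3.976686)/(19.435543) = -2.417704
g(-2.417704) = 0.385135
t_4 = -2.417704 − 0.385135·(-2.417704 − (-2.213095)) / (0.385135 − 1.905543) = -2.417704 − (-0.078802)/(-1.520408) = -2.469534

-2.2131, -2.4177, -2.4695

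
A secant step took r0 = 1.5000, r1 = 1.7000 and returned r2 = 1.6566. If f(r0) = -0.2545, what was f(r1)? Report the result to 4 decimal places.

0.0705

The secant line through (1.5000, -0.2545) and (1.7000, f(r1)) crosses zero at r2 = 1.6566.
So (1.5000, -0.2545), (1.7000, f(r1)), (1.6566, 0) are collinear:
f(r1) = -0.2545 · (1.7000 − 1.6566) / (1.5000 − 1.6566) = -0.2545 · (0.043400)/(-0.156600) = 0.070532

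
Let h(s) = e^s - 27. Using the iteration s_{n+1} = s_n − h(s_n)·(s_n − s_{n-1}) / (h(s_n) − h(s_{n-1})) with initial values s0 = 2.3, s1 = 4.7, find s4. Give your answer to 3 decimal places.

3.411

h(2.3) = -17.02582, h(4.7) = 82.94717
s2 = 4.70000 − 82.94717·(4.70000 − 2.30000) / (82.94717 − (-17.02582)) = 4.70000 − (199.07321)/(99.97299) = 2.70873
h(2.70873) = -11.98980
s3 = 2.70873 − (-11.98980)·(2.70873 − 4.70000) / (-11.98980 − 82.94717) = 2.70873 − (23.87493)/(-94.93697) = 2.96021
h(2.96021) = -7.69794
s4 = 2.96021 − (-7.69794)·(2.96021 − 2.70873) / (-7.69794 − (-11.98980)) = 2.96021 − (-1.93589)/(4.29186) = 3.41127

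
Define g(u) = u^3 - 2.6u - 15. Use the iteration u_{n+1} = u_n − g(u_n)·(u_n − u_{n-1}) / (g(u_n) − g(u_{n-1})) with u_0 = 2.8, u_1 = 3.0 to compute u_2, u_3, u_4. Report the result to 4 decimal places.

g(2.8) = -0.328000, g(3.0) = 4.200000
u_2 = 3.000000 − 4.200000·(3.000000 − 2.800000) / (4.200000 − (-0.328000)) = 3.000000 − (0.840000)/(4.528000) = 2.814488
g(2.814488) = -0.023153
u_3 = 2.814488 − (-0.023153)·(2.814488 − 3.000000) / (-0.023153 − 4.200000) = 2.814488 − (0.004295)/(-4.223153) = 2.815505
g(2.815505) = -0.001619
u_4 = 2.815505 − (-0.001619)·(2.815505 − 2.814488) / (-0.001619 − (-0.023153)) = 2.815505 − (-0.000002)/(0.021533) = 2.815581

2.8145, 2.8155, 2.8156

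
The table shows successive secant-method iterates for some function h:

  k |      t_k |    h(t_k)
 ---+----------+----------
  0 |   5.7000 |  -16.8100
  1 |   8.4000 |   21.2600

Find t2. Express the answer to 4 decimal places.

t2 = 8.4000 − 21.2600·(8.4000 − 5.7000) / (21.2600 − (-16.8100))
   = 8.4000 − (57.402000)/(38.070000) = 6.892199

6.8922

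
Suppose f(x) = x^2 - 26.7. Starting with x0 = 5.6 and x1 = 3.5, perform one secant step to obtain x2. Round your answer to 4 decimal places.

f(5.6) = 4.660000, f(3.5) = -14.450000
x2 = 3.500000 − (-14.450000)·(3.500000 − 5.600000) / (-14.450000 − 4.660000) = 3.500000 − (30.345000)/(-19.110000) = 5.087912

5.0879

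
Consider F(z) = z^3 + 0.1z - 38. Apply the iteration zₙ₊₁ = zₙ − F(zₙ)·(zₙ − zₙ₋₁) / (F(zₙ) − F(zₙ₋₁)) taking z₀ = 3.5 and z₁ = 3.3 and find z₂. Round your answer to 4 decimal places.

3.3498

F(3.5) = 5.225000, F(3.3) = -1.733000
z₂ = 3.300000 − (-1.733000)·(3.300000 − 3.500000) / (-1.733000 − 5.225000) = 3.300000 − (0.346600)/(-6.958000) = 3.349813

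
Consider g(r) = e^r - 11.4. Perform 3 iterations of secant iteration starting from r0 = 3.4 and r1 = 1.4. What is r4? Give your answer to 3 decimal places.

g(3.4) = 18.56410, g(1.4) = -7.34480
r2 = 1.40000 − (-7.34480)·(1.40000 − 3.40000) / (-7.34480 − 18.56410) = 1.40000 − (14.68960)/(-25.90890) = 1.96697
g(1.96697) = -4.25101
r3 = 1.96697 − (-4.25101)·(1.96697 − 1.40000) / (-4.25101 − (-7.34480)) = 1.96697 − (-2.41020)/(3.09379) = 2.74602
g(2.74602) = 4.18043
r4 = 2.74602 − 4.18043·(2.74602 − 1.96697) / (4.18043 − (-4.25101)) = 2.74602 − (3.25674)/(8.43144) = 2.35975

2.360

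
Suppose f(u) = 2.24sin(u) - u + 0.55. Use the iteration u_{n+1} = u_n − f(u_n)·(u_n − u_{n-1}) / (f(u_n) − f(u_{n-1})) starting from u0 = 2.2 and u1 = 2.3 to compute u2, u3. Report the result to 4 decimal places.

2.2669, 2.2677

f(2.2) = 0.161032, f(2.3) = -0.079620
u2 = 2.300000 − (-0.079620)·(2.300000 − 2.200000) / (-0.079620 − 0.161032) = 2.300000 − (-0.007962)/(-0.240652) = 2.266915
f(2.266915) = 0.001920
u3 = 2.266915 − 0.001920·(2.266915 − 2.300000) / (0.001920 − (-0.079620)) = 2.266915 − (-0.000064)/(0.081540) = 2.267694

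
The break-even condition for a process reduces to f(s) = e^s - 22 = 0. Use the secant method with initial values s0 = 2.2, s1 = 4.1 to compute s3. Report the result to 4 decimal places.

f(2.2) = -12.974987, f(4.1) = 38.340288
s2 = 4.100000 − 38.340288·(4.100000 − 2.200000) / (38.340288 − (-12.974987)) = 4.100000 − (72.846546)/(51.315274) = 2.680412
f(2.680412) = -7.408896
s3 = 2.680412 − (-7.408896)·(2.680412 − 4.100000) / (-7.408896 − 38.340288) = 2.680412 − (10.517580)/(-45.749184) = 2.910309

2.9103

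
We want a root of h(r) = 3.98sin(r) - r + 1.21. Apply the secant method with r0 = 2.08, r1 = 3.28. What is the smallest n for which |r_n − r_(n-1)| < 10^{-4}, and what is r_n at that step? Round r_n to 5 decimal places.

n = 5, r_n = 2.74551

h(2.08) = 2.6050693, h(3.28) = -2.6191042
r2 = 3.2800000 − (-2.6191042)·(1.2000000)/(-5.2241734) = 2.6783881;  |Δ| = 0.6016119
h(2.6783881) = 0.3099447
r3 = 2.6783881 − 0.3099447·(-0.6016119)/(2.9290489) = 2.7420492;  |Δ| = 0.0636611
h(2.7420492) = 0.0161622
r4 = 2.7420492 − 0.0161622·(0.0636611)/(-0.2937826) = 2.7455514;  |Δ| = 0.0035023
h(2.7455514) = -0.0001907
r5 = 2.7455514 − (-0.0001907)·(0.0035023)/(-0.0163528) = 2.7455106;  |Δ| = 0.0000408
|r5 − r4| = 0.0000408 < 10^{-4}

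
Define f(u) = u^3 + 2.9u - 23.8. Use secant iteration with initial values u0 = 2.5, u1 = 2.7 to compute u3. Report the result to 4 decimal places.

2.5420

f(2.5) = -0.925000, f(2.7) = 3.713000
u2 = 2.700000 − 3.713000·(2.700000 − 2.500000) / (3.713000 − (-0.925000)) = 2.700000 − (0.742600)/(4.638000) = 2.539888
f(2.539888) = -0.049431
u3 = 2.539888 − (-0.049431)·(2.539888 − 2.700000) / (-0.049431 − 3.713000) = 2.539888 − (0.007915)/(-3.762431) = 2.541991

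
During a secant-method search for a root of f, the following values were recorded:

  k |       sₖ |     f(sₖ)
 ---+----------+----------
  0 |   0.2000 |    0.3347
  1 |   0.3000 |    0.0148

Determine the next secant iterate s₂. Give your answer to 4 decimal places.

0.3046

s₂ = 0.3000 − 0.0148·(0.3000 − 0.2000) / (0.0148 − 0.3347)
   = 0.3000 − (0.001480)/(-0.319900) = 0.304626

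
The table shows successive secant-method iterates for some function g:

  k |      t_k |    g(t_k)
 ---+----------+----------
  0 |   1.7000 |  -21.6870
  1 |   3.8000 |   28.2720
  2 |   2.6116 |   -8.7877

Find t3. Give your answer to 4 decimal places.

2.8934

t3 = 2.6116 − (-8.7877)·(2.6116 − 3.8000) / (-8.7877 − 28.2720)
   = 2.6116 − (10.443303)/(-37.059700) = 2.893397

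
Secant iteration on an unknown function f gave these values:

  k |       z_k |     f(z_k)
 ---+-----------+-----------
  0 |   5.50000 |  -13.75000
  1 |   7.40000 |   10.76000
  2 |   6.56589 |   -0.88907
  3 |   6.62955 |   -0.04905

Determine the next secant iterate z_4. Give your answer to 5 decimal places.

z_4 = 6.62955 − (-0.04905)·(6.62955 − 6.56589) / (-0.04905 − (-0.88907))
   = 6.62955 − (-0.0031225)/(0.8400200) = 6.6332672

6.63327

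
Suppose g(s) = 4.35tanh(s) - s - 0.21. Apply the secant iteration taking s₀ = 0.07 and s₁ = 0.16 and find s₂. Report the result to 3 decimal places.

g(0.07) = 0.02400, g(0.16) = 0.32012
s₂ = 0.16000 − 0.32012·(0.16000 − 0.07000) / (0.32012 − 0.02400) = 0.16000 − (0.02881)/(0.29612) = 0.06270

0.063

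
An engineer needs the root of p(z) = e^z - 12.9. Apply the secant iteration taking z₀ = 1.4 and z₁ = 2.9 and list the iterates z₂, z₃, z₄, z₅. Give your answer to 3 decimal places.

2.340, 2.521, 2.561, 2.557

p(1.4) = -8.84480, p(2.9) = 5.27415
z₂ = 2.90000 − 5.27415·(2.90000 − 1.40000) / (5.27415 − (-8.84480)) = 2.90000 − (7.91122)/(14.11895) = 2.33967
p(2.33967) = -2.52215
z₃ = 2.33967 − (-2.52215)·(2.33967 − 2.90000) / (-2.52215 − 5.27415) = 2.33967 − (1.41323)/(-7.79630) = 2.52094
p(2.52094) = -0.45968
z₄ = 2.52094 − (-0.45968)·(2.52094 − 2.33967) / (-0.45968 − (-2.52215)) = 2.52094 − (-0.08333)/(2.06247) = 2.56134
p(2.56134) = 0.05321
z₅ = 2.56134 − 0.05321·(2.56134 − 2.52094) / (0.05321 − (-0.45968)) = 2.56134 − (0.00215)/(0.51289) = 2.55715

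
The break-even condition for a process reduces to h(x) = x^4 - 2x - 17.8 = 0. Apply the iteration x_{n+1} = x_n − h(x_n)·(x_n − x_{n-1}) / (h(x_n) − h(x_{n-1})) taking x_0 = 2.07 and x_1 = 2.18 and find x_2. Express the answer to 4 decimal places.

2.1683

h(2.07) = -3.579632, h(2.18) = 0.425306
x_2 = 2.180000 − 0.425306·(2.180000 − 2.070000) / (0.425306 − (-3.579632)) = 2.180000 − (0.046784)/(4.004938) = 2.168319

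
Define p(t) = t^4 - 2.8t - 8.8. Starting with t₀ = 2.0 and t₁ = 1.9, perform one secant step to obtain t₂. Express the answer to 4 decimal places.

p(2.0) = 1.600000, p(1.9) = -1.087900
t₂ = 1.900000 − (-1.087900)·(1.900000 − 2.000000) / (-1.087900 − 1.600000) = 1.900000 − (0.108790)/(-2.687900) = 1.940474

1.9405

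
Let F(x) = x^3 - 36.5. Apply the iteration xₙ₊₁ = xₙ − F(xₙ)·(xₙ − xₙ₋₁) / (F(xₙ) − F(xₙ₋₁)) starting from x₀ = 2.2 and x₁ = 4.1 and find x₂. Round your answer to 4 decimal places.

F(2.2) = -25.852000, F(4.1) = 32.421000
x₂ = 4.100000 − 32.421000·(4.100000 − 2.200000) / (32.421000 − (-25.852000)) = 4.100000 − (61.599900)/(58.273000) = 3.042908

3.0429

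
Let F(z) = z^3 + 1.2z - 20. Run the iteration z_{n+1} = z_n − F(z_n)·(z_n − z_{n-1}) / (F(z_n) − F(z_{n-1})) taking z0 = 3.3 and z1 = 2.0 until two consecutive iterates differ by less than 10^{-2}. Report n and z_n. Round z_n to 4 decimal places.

F(3.3) = 19.897000, F(2.0) = -9.600000
z2 = 2.000000 − (-9.600000)·(-1.300000)/(-29.497000) = 2.423094;  |Δ| = 0.423094
F(2.423094) = -2.865373
z3 = 2.423094 − (-2.865373)·(0.423094)/(6.734627) = 2.603107;  |Δ| = 0.180013
F(2.603107) = 0.762815
z4 = 2.603107 − 0.762815·(0.180013)/(3.628188) = 2.565260;  |Δ| = 0.037847
F(2.565260) = -0.040847
z5 = 2.565260 − (-0.040847)·(-0.037847)/(-0.803662) = 2.567183;  |Δ| = 0.001924
|z5 − z4| = 0.001924 < 10^{-2}

n = 5, z_n = 2.5672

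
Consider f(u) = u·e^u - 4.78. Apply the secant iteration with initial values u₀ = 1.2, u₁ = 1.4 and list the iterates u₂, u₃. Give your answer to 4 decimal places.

f(1.2) = -0.795860, f(1.4) = 0.897280
u₂ = 1.400000 − 0.897280·(1.400000 − 1.200000) / (0.897280 − (-0.795860)) = 1.400000 − (0.179456)/(1.693140) = 1.294010
f(1.294010) = -0.060250
u₃ = 1.294010 − (-0.060250)·(1.294010 − 1.400000) / (-0.060250 − 0.897280) = 1.294010 − (0.006386)/(-0.957530) = 1.300679

1.2940, 1.3007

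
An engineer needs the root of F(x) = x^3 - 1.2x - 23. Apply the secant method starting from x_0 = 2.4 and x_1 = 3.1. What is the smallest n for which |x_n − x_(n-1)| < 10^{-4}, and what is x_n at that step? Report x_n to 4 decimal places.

F(2.4) = -12.056000, F(3.1) = 3.071000
x_2 = 3.100000 − 3.071000·(0.700000)/(15.127000) = 2.957890;  |Δ| = 0.142110
F(2.957890) = -0.670557
x_3 = 2.957890 − (-0.670557)·(-0.142110)/(-3.741557) = 2.983359;  |Δ| = 0.025469
F(2.983359) = -0.026859
x_4 = 2.983359 − (-0.026859)·(0.025469)/(0.643698) = 2.984421;  |Δ| = 0.001063
F(2.984421) = 0.000252
x_5 = 2.984421 − 0.000252·(0.001063)/(0.027111) = 2.984411;  |Δ| = 0.000010
|x_5 − x_4| = 0.000010 < 10^{-4}

n = 5, x_n = 2.9844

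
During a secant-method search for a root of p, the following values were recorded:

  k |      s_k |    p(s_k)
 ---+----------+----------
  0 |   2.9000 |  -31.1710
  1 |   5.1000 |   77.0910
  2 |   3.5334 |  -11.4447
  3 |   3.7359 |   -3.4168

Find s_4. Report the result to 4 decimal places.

3.8221

s_4 = 3.7359 − (-3.4168)·(3.7359 − 3.5334) / (-3.4168 − (-11.4447))
   = 3.7359 − (-0.691902)/(8.027900) = 3.822087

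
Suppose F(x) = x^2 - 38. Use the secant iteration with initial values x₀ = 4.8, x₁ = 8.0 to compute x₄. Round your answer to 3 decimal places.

6.165

F(4.8) = -14.96000, F(8.0) = 26.00000
x₂ = 8.00000 − 26.00000·(8.00000 − 4.80000) / (26.00000 − (-14.96000)) = 8.00000 − (83.20000)/(40.96000) = 5.96875
F(5.96875) = -2.37402
x₃ = 5.96875 − (-2.37402)·(5.96875 − 8.00000) / (-2.37402 − 26.00000) = 5.96875 − (4.82224)/(-28.37402) = 6.13870
F(6.13870) = -0.31633
x₄ = 6.13870 − (-0.31633)·(6.13870 − 5.96875) / (-0.31633 − (-2.37402)) = 6.13870 − (-0.05376)/(2.05769) = 6.16483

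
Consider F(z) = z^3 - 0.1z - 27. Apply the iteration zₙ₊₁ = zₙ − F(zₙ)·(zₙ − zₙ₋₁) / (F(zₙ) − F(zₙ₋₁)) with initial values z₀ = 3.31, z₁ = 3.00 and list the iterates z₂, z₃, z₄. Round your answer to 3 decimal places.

F(3.31) = 8.93369, F(3.00) = -0.30000
z₂ = 3.00000 − (-0.30000)·(3.00000 − 3.31000) / (-0.30000 − 8.93369) = 3.00000 − (0.09300)/(-9.23369) = 3.01007
F(3.01007) = -0.02815
z₃ = 3.01007 − (-0.02815)·(3.01007 − 3.00000) / (-0.02815 − (-0.30000)) = 3.01007 − (-0.00028)/(0.27185) = 3.01111
F(3.01111) = 0.00010
z₄ = 3.01111 − 0.00010·(3.01111 − 3.01007) / (0.00010 − (-0.02815)) = 3.01111 − (0.00000)/(0.02826) = 3.01111

3.010, 3.011, 3.011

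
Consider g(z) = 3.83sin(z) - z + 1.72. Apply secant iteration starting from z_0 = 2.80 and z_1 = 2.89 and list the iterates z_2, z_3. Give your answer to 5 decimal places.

g(2.80) = 0.2030046, g(2.89) = -0.2165338
z_2 = 2.8900000 − (-0.2165338)·(2.8900000 − 2.8000000) / (-0.2165338 − 0.2030046) = 2.8900000 − (-0.0194880)/(-0.4195384) = 2.8435488
g(2.8435488) = 0.0011338
z_3 = 2.8435488 − 0.0011338·(2.8435488 − 2.8900000) / (0.0011338 − (-0.2165338)) = 2.8435488 − (-0.0000527)/(0.2176676) = 2.8437908

2.84355, 2.84379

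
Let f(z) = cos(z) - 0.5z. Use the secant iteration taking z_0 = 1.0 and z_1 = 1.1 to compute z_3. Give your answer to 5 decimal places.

f(1.0) = 0.0403023, f(1.1) = -0.0964039
z_2 = 1.1000000 − (-0.0964039)·(1.1000000 − 1.0000000) / (-0.0964039 − 0.0403023) = 1.1000000 − (-0.0096404)/(-0.1367062) = 1.0294810
f(1.0294810) = 0.0005233
z_3 = 1.0294810 − 0.0005233·(1.0294810 − 1.1000000) / (0.0005233 − (-0.0964039)) = 1.0294810 − (-0.0000369)/(0.0969271) = 1.0298617

1.02986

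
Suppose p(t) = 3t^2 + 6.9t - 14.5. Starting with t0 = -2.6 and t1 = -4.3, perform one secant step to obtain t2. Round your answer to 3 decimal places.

p(-2.6) = -12.16000, p(-4.3) = 11.30000
t2 = -4.30000 − 11.30000·(-4.30000 − (-2.60000)) / (11.30000 − (-12.16000)) = -4.30000 − (-19.21000)/(23.46000) = -3.48116

-3.481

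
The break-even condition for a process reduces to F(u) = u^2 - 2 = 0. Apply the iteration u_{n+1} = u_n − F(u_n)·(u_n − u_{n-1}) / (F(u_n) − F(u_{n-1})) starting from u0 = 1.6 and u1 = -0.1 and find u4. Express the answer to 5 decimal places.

F(1.6) = 0.5600000, F(-0.1) = -1.9900000
u2 = -0.1000000 − (-1.9900000)·(-0.1000000 − 1.6000000) / (-1.9900000 − 0.5600000) = -0.1000000 − (3.3830000)/(-2.5500000) = 1.2266667
F(1.2266667) = -0.4952889
u3 = 1.2266667 − (-0.4952889)·(1.2266667 − (-0.1000000)) / (-0.4952889 − (-1.9900000)) = 1.2266667 − (-0.6570833)/(1.4947111) = 1.6662722
F(1.6662722) = 0.7764630
u4 = 1.6662722 − 0.7764630·(1.6662722 − 1.2266667) / (0.7764630 − (-0.4952889)) = 1.6662722 − (0.3413374)/(1.2717519) = 1.3978728

1.39787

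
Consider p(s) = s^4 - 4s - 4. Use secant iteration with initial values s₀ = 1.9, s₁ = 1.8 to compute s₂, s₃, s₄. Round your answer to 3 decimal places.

1.833, 1.835, 1.835

p(1.9) = 1.43210, p(1.8) = -0.70240
s₂ = 1.80000 − (-0.70240)·(1.80000 − 1.90000) / (-0.70240 − 1.43210) = 1.80000 − (0.07024)/(-2.13450) = 1.83291
p(1.83291) = -0.04506
s₃ = 1.83291 − (-0.04506)·(1.83291 − 1.80000) / (-0.04506 − (-0.70240)) = 1.83291 − (-0.00148)/(0.65734) = 1.83516
p(1.83516) = 0.00158
s₄ = 1.83516 − 0.00158·(1.83516 − 1.83291) / (0.00158 − (-0.04506)) = 1.83516 − (0.00000)/(0.04665) = 1.83509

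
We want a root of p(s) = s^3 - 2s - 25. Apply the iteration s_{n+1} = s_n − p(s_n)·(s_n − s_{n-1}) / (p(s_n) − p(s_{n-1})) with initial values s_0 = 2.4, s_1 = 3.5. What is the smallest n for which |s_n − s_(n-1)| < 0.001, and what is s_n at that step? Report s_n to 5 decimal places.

p(2.4) = -15.9760000, p(3.5) = 10.8750000
s_2 = 3.5000000 − 10.8750000·(1.1000000)/(26.8510000) = 3.0544859;  |Δ| = 0.4455141
p(3.0544859) = -2.6109732
s_3 = 3.0544859 − (-2.6109732)·(-0.4455141)/(-13.4859732) = 3.1407403;  |Δ| = 0.0862545
p(3.1407403) = -0.3004333
s_4 = 3.1407403 − (-0.3004333)·(0.0862545)/(2.3105399) = 3.1519558;  |Δ| = 0.0112154
p(3.1519558) = 0.0102180
s_5 = 3.1519558 − 0.0102180·(0.0112154)/(0.3106513) = 3.1515869;  |Δ| = 0.0003689
|s_5 − s_4| = 0.0003689 < 0.001

n = 5, s_n = 3.15159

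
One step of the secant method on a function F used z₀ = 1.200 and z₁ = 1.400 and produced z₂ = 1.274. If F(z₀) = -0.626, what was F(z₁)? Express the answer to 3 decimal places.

1.066

The secant line through (1.200, -0.626) and (1.400, F(z₁)) crosses zero at z₂ = 1.274.
So (1.200, -0.626), (1.400, F(z₁)), (1.274, 0) are collinear:
F(z₁) = -0.626 · (1.400 − 1.274) / (1.200 − 1.274) = -0.626 · (0.12600)/(-0.07400) = 1.06589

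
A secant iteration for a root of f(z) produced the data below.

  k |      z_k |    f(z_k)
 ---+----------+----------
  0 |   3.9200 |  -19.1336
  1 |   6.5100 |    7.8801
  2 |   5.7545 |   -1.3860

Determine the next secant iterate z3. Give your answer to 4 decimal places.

5.8675

z3 = 5.7545 − (-1.3860)·(5.7545 − 6.5100) / (-1.3860 − 7.8801)
   = 5.7545 − (1.047123)/(-9.266100) = 5.867506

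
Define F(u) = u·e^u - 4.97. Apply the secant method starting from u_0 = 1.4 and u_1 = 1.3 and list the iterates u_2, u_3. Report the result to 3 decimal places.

F(1.4) = 0.70728, F(1.3) = -0.19991
u_2 = 1.30000 − (-0.19991)·(1.30000 − 1.40000) / (-0.19991 − 0.70728) = 1.30000 − (0.01999)/(-0.90719) = 1.32204
F(1.32204) = -0.01097
u_3 = 1.32204 − (-0.01097)·(1.32204 − 1.30000) / (-0.01097 − (-0.19991)) = 1.32204 − (-0.00024)/(0.18894) = 1.32332

1.322, 1.323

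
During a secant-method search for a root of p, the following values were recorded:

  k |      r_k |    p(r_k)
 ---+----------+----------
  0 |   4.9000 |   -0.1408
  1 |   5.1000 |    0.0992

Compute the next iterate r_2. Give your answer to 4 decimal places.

5.0173

r_2 = 5.1000 − 0.0992·(5.1000 − 4.9000) / (0.0992 − (-0.1408))
   = 5.1000 − (0.019840)/(0.240000) = 5.017333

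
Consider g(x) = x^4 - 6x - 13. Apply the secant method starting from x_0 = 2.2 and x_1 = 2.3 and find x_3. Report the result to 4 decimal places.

g(2.2) = -2.774400, g(2.3) = 1.184100
x_2 = 2.300000 − 1.184100·(2.300000 − 2.200000) / (1.184100 − (-2.774400)) = 2.300000 − (0.118410)/(3.958500) = 2.270087
g(2.270087) = -0.064066
x_3 = 2.270087 − (-0.064066)·(2.270087 − 2.300000) / (-0.064066 − 1.184100) = 2.270087 − (0.001916)/(-1.248166) = 2.271623

2.2716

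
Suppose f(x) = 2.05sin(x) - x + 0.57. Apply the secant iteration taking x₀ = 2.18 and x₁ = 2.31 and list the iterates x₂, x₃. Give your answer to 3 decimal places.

2.211, 2.212

f(2.18) = 0.07121, f(2.31) = -0.22504
x₂ = 2.31000 − (-0.22504)·(2.31000 − 2.18000) / (-0.22504 − 0.07121) = 2.31000 − (-0.02926)/(-0.29625) = 2.21125
f(2.21125) = 0.00249
x₃ = 2.21125 − 0.00249·(2.21125 − 2.31000) / (0.00249 − (-0.22504)) = 2.21125 − (-0.00025)/(0.22753) = 2.21233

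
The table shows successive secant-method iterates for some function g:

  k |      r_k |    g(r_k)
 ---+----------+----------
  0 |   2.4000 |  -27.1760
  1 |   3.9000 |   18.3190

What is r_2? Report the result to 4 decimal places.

r_2 = 3.9000 − 18.3190·(3.9000 − 2.4000) / (18.3190 − (-27.1760))
   = 3.9000 − (27.478500)/(45.495000) = 3.296011

3.2960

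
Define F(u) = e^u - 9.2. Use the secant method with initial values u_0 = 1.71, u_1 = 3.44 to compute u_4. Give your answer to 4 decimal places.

F(1.71) = -3.671039, F(3.44) = 21.986958
u_2 = 3.440000 − 21.986958·(3.440000 − 1.710000) / (21.986958 − (-3.671039)) = 3.440000 − (38.037438)/(25.657997) = 1.957521
F(1.957521) = -2.118249
u_3 = 1.957521 − (-2.118249)·(1.957521 − 3.440000) / (-2.118249 − 21.986958) = 1.957521 − (3.140260)/(-24.105208) = 2.087794
F(2.087794) = -1.132899
u_4 = 2.087794 − (-1.132899)·(2.087794 − 1.957521) / (-1.132899 − (-2.118249)) = 2.087794 − (-0.147586)/(0.985351) = 2.237575

2.2376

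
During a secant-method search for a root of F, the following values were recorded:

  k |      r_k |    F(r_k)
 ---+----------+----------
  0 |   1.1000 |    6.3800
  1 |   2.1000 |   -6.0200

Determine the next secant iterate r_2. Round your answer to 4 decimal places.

r_2 = 2.1000 − (-6.0200)·(2.1000 − 1.1000) / (-6.0200 − 6.3800)
   = 2.1000 − (-6.020000)/(-12.400000) = 1.614516

1.6145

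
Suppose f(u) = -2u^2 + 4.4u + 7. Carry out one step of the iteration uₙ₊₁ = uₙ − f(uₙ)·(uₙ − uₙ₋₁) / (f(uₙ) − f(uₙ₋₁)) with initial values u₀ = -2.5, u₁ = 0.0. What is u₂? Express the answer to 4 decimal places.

-0.7447

f(-2.5) = -16.500000, f(0.0) = 7.000000
u₂ = 0.000000 − 7.000000·(0.000000 − (-2.500000)) / (7.000000 − (-16.500000)) = 0.000000 − (17.500000)/(23.500000) = -0.744681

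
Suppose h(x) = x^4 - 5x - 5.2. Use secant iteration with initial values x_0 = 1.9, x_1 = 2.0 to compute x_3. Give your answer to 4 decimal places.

1.9695

h(1.9) = -1.667900, h(2.0) = 0.800000
x_2 = 2.000000 − 0.800000·(2.000000 − 1.900000) / (0.800000 − (-1.667900)) = 2.000000 − (0.080000)/(2.467900) = 1.967584
h(1.967584) = -0.050290
x_3 = 1.967584 − (-0.050290)·(1.967584 − 2.000000) / (-0.050290 − 0.800000) = 1.967584 − (0.001630)/(-0.850290) = 1.969501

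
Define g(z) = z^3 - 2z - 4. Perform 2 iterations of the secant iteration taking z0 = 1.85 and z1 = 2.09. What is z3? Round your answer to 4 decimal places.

g(1.85) = -1.368375, g(2.09) = 0.949329
z2 = 2.090000 − 0.949329·(2.090000 − 1.850000) / (0.949329 − (-1.368375)) = 2.090000 − (0.227839)/(2.317704) = 1.991696
g(1.991696) = -0.082624
z3 = 1.991696 − (-0.082624)·(1.991696 − 2.090000) / (-0.082624 − 0.949329) = 1.991696 − (0.008122)/(-1.031953) = 1.999567

1.9996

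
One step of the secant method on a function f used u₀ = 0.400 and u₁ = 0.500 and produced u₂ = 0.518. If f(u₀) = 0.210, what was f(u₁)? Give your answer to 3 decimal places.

0.032

The secant line through (0.400, 0.210) and (0.500, f(u₁)) crosses zero at u₂ = 0.518.
So (0.400, 0.210), (0.500, f(u₁)), (0.518, 0) are collinear:
f(u₁) = 0.210 · (0.500 − 0.518) / (0.400 − 0.518) = 0.210 · (-0.01800)/(-0.11800) = 0.03203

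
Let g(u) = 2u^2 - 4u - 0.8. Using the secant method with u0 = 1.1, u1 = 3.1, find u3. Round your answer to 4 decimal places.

2.0371

g(1.1) = -2.780000, g(3.1) = 6.020000
u2 = 3.100000 − 6.020000·(3.100000 − 1.100000) / (6.020000 − (-2.780000)) = 3.100000 − (12.040000)/(8.800000) = 1.731818
g(1.731818) = -1.728884
u3 = 1.731818 − (-1.728884)·(1.731818 − 3.100000) / (-1.728884 − 6.020000) = 1.731818 − (2.365428)/(-7.748884) = 2.037079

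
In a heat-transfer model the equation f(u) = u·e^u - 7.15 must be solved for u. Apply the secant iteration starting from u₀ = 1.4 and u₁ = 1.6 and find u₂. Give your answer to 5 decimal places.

f(1.4) = -1.4727200, f(1.6) = 0.7748519
u₂ = 1.6000000 − 0.7748519·(1.6000000 − 1.4000000) / (0.7748519 − (-1.4727200)) = 1.6000000 − (0.1549704)/(2.2475719) = 1.5310499

1.53105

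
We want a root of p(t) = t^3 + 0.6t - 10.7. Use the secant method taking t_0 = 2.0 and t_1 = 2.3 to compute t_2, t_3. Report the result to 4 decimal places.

p(2.0) = -1.500000, p(2.3) = 2.847000
t_2 = 2.300000 − 2.847000·(2.300000 − 2.000000) / (2.847000 − (-1.500000)) = 2.300000 − (0.854100)/(4.347000) = 2.103520
p(2.103520) = -0.130245
t_3 = 2.103520 − (-0.130245)·(2.103520 − 2.300000) / (-0.130245 − 2.847000) = 2.103520 − (0.025591)/(-2.977245) = 2.112115

2.1035, 2.1121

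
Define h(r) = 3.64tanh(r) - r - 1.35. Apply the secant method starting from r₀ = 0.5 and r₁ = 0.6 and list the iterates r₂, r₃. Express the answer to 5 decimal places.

h(0.5) = -0.1678935, h(0.6) = 0.0048604
r₂ = 0.6000000 − 0.0048604·(0.6000000 − 0.5000000) / (0.0048604 − (-0.1678935)) = 0.6000000 − (0.0004860)/(0.1727540) = 0.5971865
h(0.5971865) = 0.0003756
r₃ = 0.5971865 − 0.0003756·(0.5971865 − 0.6000000) / (0.0003756 − 0.0048604) = 0.5971865 − (-0.0000011)/(-0.0044849) = 0.5969509

0.59719, 0.59695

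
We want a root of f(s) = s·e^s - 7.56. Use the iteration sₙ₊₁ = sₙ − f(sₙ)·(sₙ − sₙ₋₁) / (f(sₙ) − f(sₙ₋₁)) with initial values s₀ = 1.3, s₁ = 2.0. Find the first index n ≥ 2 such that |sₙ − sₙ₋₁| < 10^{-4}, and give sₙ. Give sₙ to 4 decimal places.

f(1.3) = -2.789914, f(2.0) = 7.218112
s₂ = 2.000000 − 7.218112·(0.700000)/(10.008027) = 1.495137;  |Δ| = 0.504863
f(1.495137) = -0.891763
s₃ = 1.495137 − (-0.891763)·(-0.504863)/(-8.109875) = 1.550652;  |Δ| = 0.055515
f(1.550652) = -0.249383
s₄ = 1.550652 − (-0.249383)·(0.055515)/(0.642381) = 1.572204;  |Δ| = 0.021552
f(1.572204) = 0.013704
s₅ = 1.572204 − 0.013704·(0.021552)/(0.263087) = 1.571081;  |Δ| = 0.001123
f(1.571081) = -0.000195
s₆ = 1.571081 − (-0.000195)·(-0.001123)/(-0.013900) = 1.571097;  |Δ| = 0.000016
|s₆ − s₅| = 0.000016 < 10^{-4}

n = 6, sₙ = 1.5711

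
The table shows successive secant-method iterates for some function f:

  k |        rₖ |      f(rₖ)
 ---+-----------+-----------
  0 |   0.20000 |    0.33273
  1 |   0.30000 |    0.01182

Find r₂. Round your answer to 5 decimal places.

0.30368

r₂ = 0.30000 − 0.01182·(0.30000 − 0.20000) / (0.01182 − 0.33273)
   = 0.30000 − (0.0011820)/(-0.3209100) = 0.3036833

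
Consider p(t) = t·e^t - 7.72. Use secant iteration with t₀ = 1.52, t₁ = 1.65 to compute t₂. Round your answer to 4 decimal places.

p(1.52) = -0.770218, p(1.65) = 0.871517
t₂ = 1.650000 − 0.871517·(1.650000 − 1.520000) / (0.871517 − (-0.770218)) = 1.650000 − (0.113297)/(1.641734) = 1.580989

1.5810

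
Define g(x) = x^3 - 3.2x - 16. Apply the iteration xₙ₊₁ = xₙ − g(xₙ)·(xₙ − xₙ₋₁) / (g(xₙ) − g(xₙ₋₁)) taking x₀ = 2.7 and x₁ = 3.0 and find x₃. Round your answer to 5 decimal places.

2.93968

g(2.7) = -4.9570000, g(3.0) = 1.4000000
x₂ = 3.0000000 − 1.4000000·(3.0000000 − 2.7000000) / (1.4000000 − (-4.9570000)) = 3.0000000 − (0.4200000)/(6.3570000) = 2.9339311
g(2.9339311) = -0.1334423
x₃ = 2.9339311 − (-0.1334423)·(2.9339311 − 3.0000000) / (-0.1334423 − 1.4000000) = 2.9339311 − (0.0088164)/(-1.5334423) = 2.9396805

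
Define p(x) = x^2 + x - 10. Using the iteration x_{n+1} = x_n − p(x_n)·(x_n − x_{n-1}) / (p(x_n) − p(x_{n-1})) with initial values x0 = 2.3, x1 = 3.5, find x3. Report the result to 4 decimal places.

p(2.3) = -2.410000, p(3.5) = 5.750000
x2 = 3.500000 − 5.750000·(3.500000 − 2.300000) / (5.750000 − (-2.410000)) = 3.500000 − (6.900000)/(8.160000) = 2.654412
p(2.654412) = -0.299686
x3 = 2.654412 − (-0.299686)·(2.654412 − 3.500000) / (-0.299686 − 5.750000) = 2.654412 − (0.253411)/(-6.049686) = 2.696300

2.6963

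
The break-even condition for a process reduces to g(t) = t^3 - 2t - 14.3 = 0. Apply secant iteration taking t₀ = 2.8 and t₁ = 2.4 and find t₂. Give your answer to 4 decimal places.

g(2.8) = 2.052000, g(2.4) = -5.276000
t₂ = 2.400000 − (-5.276000)·(2.400000 − 2.800000) / (-5.276000 − 2.052000) = 2.400000 − (2.110400)/(-7.328000) = 2.687991

2.6880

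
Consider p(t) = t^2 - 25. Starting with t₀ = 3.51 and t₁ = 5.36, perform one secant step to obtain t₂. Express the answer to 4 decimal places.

4.9395

p(3.51) = -12.679900, p(5.36) = 3.729600
t₂ = 5.360000 − 3.729600·(5.360000 − 3.510000) / (3.729600 − (-12.679900)) = 5.360000 − (6.899760)/(16.409500) = 4.939526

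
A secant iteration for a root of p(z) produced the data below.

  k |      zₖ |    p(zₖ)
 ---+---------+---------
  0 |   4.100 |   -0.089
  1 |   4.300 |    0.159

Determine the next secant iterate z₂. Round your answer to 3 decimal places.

4.172

z₂ = 4.300 − 0.159·(4.300 − 4.100) / (0.159 − (-0.089))
   = 4.300 − (0.03180)/(0.24800) = 4.17177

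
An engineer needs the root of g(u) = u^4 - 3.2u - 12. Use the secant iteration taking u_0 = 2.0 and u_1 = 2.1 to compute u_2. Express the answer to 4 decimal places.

2.0767

g(2.0) = -2.400000, g(2.1) = 0.728100
u_2 = 2.100000 − 0.728100·(2.100000 − 2.000000) / (0.728100 − (-2.400000)) = 2.100000 − (0.072810)/(3.128100) = 2.076724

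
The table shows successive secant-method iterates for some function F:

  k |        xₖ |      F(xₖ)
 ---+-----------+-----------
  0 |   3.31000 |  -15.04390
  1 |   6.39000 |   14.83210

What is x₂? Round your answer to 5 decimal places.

x₂ = 6.39000 − 14.83210·(6.39000 − 3.31000) / (14.83210 − (-15.04390))
   = 6.39000 − (45.6828680)/(29.8760000) = 4.8609175

4.86092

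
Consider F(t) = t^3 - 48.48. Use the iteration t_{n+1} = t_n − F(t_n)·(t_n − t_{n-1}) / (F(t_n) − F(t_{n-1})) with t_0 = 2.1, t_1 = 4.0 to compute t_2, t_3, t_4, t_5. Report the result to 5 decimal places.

3.46130, 3.62894, 3.64723, 3.64631

F(2.1) = -39.2190000, F(4.0) = 15.5200000
t_2 = 4.0000000 − 15.5200000·(4.0000000 − 2.1000000) / (15.5200000 − (-39.2190000)) = 4.0000000 − (29.4880000)/(54.7390000) = 3.4612982
F(3.4612982) = -7.0116233
t_3 = 3.4612982 − (-7.0116233)·(3.4612982 − 4.0000000) / (-7.0116233 − 15.5200000) = 3.4612982 − (3.7771744)/(-22.5316233) = 3.6289370
F(3.6289370) = -0.6898632
t_4 = 3.6289370 − (-0.6898632)·(3.6289370 − 3.4612982) / (-0.6898632 − (-7.0116233)) = 3.6289370 − (-0.1156478)/(6.3217601) = 3.6472306
F(3.6472306) = 0.0365222
t_5 = 3.6472306 − 0.0365222·(3.6472306 − 3.6289370) / (0.0365222 − (-0.6898632)) = 3.6472306 − (0.0006681)/(0.7263854) = 3.6463108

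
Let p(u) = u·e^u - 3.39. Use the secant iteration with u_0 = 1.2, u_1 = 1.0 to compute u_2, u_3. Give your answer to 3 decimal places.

p(1.2) = 0.59414, p(1.0) = -0.67172
u_2 = 1.00000 − (-0.67172)·(1.00000 − 1.20000) / (-0.67172 − 0.59414) = 1.00000 − (0.13434)/(-1.26586) = 1.10613
p(1.10613) = -0.04658
u_3 = 1.10613 − (-0.04658)·(1.10613 − 1.00000) / (-0.04658 − (-0.67172)) = 1.10613 − (-0.00494)/(0.62514) = 1.11404

1.106, 1.114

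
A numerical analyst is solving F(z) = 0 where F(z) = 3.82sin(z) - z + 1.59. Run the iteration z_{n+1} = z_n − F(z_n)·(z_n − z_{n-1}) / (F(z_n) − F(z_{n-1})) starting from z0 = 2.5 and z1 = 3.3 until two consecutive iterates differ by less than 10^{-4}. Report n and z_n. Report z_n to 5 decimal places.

F(2.5) = 1.3761636, F(3.3) = -2.3125886
z2 = 3.3000000 − (-2.3125886)·(0.8000000)/(-3.6887521) = 2.7984562;  |Δ| = 0.5015438
F(2.7984562) = 0.0767537
z3 = 2.7984562 − 0.0767537·(-0.5015438)/(2.3893422) = 2.8145674;  |Δ| = 0.0161113
F(2.8145674) = 0.0025209
z4 = 2.8145674 − 0.0025209·(0.0161113)/(-0.0742328) = 2.8151146;  |Δ| = 0.0005471
F(2.8151146) = -0.0000057
z5 = 2.8151146 − (-0.0000057)·(0.0005471)/(-0.0025266) = 2.8151133;  |Δ| = 0.0000012
|z5 − z4| = 0.0000012 < 10^{-4}

n = 5, z_n = 2.81511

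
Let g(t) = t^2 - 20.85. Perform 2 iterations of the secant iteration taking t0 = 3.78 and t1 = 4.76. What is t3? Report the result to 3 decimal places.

4.566

g(3.78) = -6.56160, g(4.76) = 1.80760
t2 = 4.76000 − 1.80760·(4.76000 − 3.78000) / (1.80760 − (-6.56160)) = 4.76000 − (1.77145)/(8.36920) = 4.54834
g(4.54834) = -0.16263
t3 = 4.54834 − (-0.16263)·(4.54834 − 4.76000) / (-0.16263 − 1.80760) = 4.54834 − (0.03442)/(-1.97023) = 4.56581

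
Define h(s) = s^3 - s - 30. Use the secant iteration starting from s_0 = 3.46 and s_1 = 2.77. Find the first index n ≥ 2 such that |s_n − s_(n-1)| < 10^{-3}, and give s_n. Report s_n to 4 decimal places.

h(3.46) = 7.961736, h(2.77) = -11.516067
s_2 = 2.770000 − (-11.516067)·(-0.690000)/(-19.477803) = 3.177956;  |Δ| = 0.407956
h(3.177956) = -1.082494
s_3 = 3.177956 − (-1.082494)·(0.407956)/(10.433573) = 3.220282;  |Δ| = 0.042326
h(3.220282) = 0.174733
s_4 = 3.220282 − 0.174733·(0.042326)/(1.257227) = 3.214399;  |Δ| = 0.005883
h(3.214399) = -0.002061
s_5 = 3.214399 − (-0.002061)·(-0.005883)/(-0.176794) = 3.214468;  |Δ| = 0.000069
|s_5 − s_4| = 0.000069 < 10^{-3}

n = 5, s_n = 3.2145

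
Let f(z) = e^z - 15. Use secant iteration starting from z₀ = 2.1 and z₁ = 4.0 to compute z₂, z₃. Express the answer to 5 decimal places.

2.37964, 2.53499

f(2.1) = -6.8338301, f(4.0) = 39.5981500
z₂ = 4.0000000 − 39.5981500·(4.0000000 − 2.1000000) / (39.5981500 − (-6.8338301)) = 4.0000000 − (75.2364851)/(46.4319801) = 2.3796408
f(2.3796408) = -4.1989773
z₃ = 2.3796408 − (-4.1989773)·(2.3796408 − 4.0000000) / (-4.1989773 − 39.5981500) = 2.3796408 − (6.8038514)/(-43.7971273) = 2.5349901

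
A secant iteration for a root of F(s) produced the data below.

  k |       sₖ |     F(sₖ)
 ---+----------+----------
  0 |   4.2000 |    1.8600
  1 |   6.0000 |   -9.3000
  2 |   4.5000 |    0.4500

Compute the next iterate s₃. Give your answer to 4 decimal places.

4.5692

s₃ = 4.5000 − 0.4500·(4.5000 − 6.0000) / (0.4500 − (-9.3000))
   = 4.5000 − (-0.675000)/(9.750000) = 4.569231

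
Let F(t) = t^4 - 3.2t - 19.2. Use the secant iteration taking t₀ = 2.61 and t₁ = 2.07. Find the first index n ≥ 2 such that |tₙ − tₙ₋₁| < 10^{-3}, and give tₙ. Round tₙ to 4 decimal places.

F(2.61) = 18.852706, F(2.07) = -7.463632
t₂ = 2.070000 − (-7.463632)·(-0.540000)/(-26.316338) = 2.223151;  |Δ| = 0.153151
F(2.223151) = -1.886781
t₃ = 2.223151 − (-1.886781)·(0.153151)/(5.576851) = 2.274965;  |Δ| = 0.051814
F(2.274965) = 0.305557
t₄ = 2.274965 − 0.305557·(0.051814)/(2.192338) = 2.267743;  |Δ| = 0.007222
F(2.267743) = -0.009828
t₅ = 2.267743 − (-0.009828)·(-0.007222)/(-0.315385) = 2.267968;  |Δ| = 0.000225
|t₅ − t₄| = 0.000225 < 10^{-3}

n = 5, tₙ = 2.2680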